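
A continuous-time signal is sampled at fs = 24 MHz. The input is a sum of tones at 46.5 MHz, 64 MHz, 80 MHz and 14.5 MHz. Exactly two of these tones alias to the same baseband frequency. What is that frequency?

fs/2 = 12 MHz.
46.5 MHz mod fs = 22.5 MHz.
22.5 MHz > fs/2 = 12 MHz, folds to fs − 22.5 MHz = 1.5 MHz.
64 MHz mod fs = 16 MHz.
16 MHz > fs/2 = 12 MHz, folds to fs − 16 MHz = 8 MHz.
80 MHz mod fs = 8 MHz.
8 MHz ≤ fs/2 = 12 MHz, appears at 8 MHz.
14.5 MHz > fs/2 = 12 MHz, folds to fs − 14.5 MHz = 9.5 MHz.
64 MHz and 80 MHz both map to 8 MHz.

8 MHz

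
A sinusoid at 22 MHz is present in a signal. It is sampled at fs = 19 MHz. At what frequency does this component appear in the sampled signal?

22 MHz mod fs = 3 MHz.
3 MHz ≤ fs/2 = 9.5 MHz, appears at 3 MHz.

3 MHz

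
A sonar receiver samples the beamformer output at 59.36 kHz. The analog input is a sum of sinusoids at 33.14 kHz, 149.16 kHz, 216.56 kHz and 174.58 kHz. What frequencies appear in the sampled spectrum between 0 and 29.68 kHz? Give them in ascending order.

3.5 kHz, 20.88 kHz, 26.22 kHz, 28.92 kHz

fs/2 = 29.68 kHz.
33.14 kHz > fs/2 = 29.68 kHz, folds to fs − 33.14 kHz = 26.22 kHz.
149.16 kHz mod fs = 30.44 kHz.
30.44 kHz > fs/2 = 29.68 kHz, folds to fs − 30.44 kHz = 28.92 kHz.
216.56 kHz mod fs = 38.48 kHz.
38.48 kHz > fs/2 = 29.68 kHz, folds to fs − 38.48 kHz = 20.88 kHz.
174.58 kHz mod fs = 55.86 kHz.
55.86 kHz > fs/2 = 29.68 kHz, folds to fs − 55.86 kHz = 3.5 kHz.
Distinct values: {3.5 kHz, 20.88 kHz, 26.22 kHz, 28.92 kHz}.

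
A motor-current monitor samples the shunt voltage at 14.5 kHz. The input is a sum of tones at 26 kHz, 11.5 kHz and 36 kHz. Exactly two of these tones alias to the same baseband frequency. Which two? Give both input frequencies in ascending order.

11.5 kHz, 26 kHz

fs/2 = 7.25 kHz.
26 kHz mod fs = 11.5 kHz.
11.5 kHz > fs/2 = 7.25 kHz, folds to fs − 11.5 kHz = 3 kHz.
11.5 kHz > fs/2 = 7.25 kHz, folds to fs − 11.5 kHz = 3 kHz.
36 kHz mod fs = 7 kHz.
7 kHz ≤ fs/2 = 7.25 kHz, appears at 7 kHz.
11.5 kHz and 26 kHz both map to 3 kHz.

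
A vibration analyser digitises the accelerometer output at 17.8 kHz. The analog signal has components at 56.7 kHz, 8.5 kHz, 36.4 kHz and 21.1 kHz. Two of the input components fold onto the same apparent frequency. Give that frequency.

3.3 kHz

fs/2 = 8.9 kHz.
56.7 kHz mod fs = 3.3 kHz.
3.3 kHz ≤ fs/2 = 8.9 kHz, appears at 3.3 kHz.
8.5 kHz ≤ fs/2 = 8.9 kHz, passes unchanged.
36.4 kHz mod fs = 0.8 kHz.
0.8 kHz ≤ fs/2 = 8.9 kHz, appears at 0.8 kHz.
21.1 kHz mod fs = 3.3 kHz.
3.3 kHz ≤ fs/2 = 8.9 kHz, appears at 3.3 kHz.
21.1 kHz and 56.7 kHz both map to 3.3 kHz.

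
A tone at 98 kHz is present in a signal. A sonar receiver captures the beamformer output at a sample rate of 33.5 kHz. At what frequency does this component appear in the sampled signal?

98 kHz mod fs = 31 kHz.
31 kHz > fs/2 = 16.75 kHz, folds to fs − 31 kHz = 2.5 kHz.

2.5 kHz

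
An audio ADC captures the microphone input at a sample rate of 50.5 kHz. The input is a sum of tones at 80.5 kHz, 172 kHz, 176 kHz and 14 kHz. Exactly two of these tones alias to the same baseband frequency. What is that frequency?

20.5 kHz

fs/2 = 25.25 kHz.
80.5 kHz mod fs = 30 kHz.
30 kHz > fs/2 = 25.25 kHz, folds to fs − 30 kHz = 20.5 kHz.
172 kHz mod fs = 20.5 kHz.
20.5 kHz ≤ fs/2 = 25.25 kHz, appears at 20.5 kHz.
176 kHz mod fs = 24.5 kHz.
24.5 kHz ≤ fs/2 = 25.25 kHz, appears at 24.5 kHz.
14 kHz ≤ fs/2 = 25.25 kHz, passes unchanged.
80.5 kHz and 172 kHz both map to 20.5 kHz.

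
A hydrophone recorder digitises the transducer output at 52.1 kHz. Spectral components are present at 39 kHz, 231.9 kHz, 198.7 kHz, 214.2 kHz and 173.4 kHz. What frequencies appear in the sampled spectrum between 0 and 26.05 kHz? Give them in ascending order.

5.8 kHz, 9.7 kHz, 13.1 kHz, 17.1 kHz, 23.5 kHz

fs/2 = 26.05 kHz.
39 kHz > fs/2 = 26.05 kHz, folds to fs − 39 kHz = 13.1 kHz.
231.9 kHz mod fs = 23.5 kHz.
23.5 kHz ≤ fs/2 = 26.05 kHz, appears at 23.5 kHz.
198.7 kHz mod fs = 42.4 kHz.
42.4 kHz > fs/2 = 26.05 kHz, folds to fs − 42.4 kHz = 9.7 kHz.
214.2 kHz mod fs = 5.8 kHz.
5.8 kHz ≤ fs/2 = 26.05 kHz, appears at 5.8 kHz.
173.4 kHz mod fs = 17.1 kHz.
17.1 kHz ≤ fs/2 = 26.05 kHz, appears at 17.1 kHz.
Distinct values: {5.8 kHz, 9.7 kHz, 13.1 kHz, 17.1 kHz, 23.5 kHz}.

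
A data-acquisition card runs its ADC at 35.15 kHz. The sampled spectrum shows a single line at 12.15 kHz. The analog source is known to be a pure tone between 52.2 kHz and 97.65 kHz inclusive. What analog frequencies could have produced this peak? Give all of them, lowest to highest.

58.15 kHz, 82.45 kHz, 93.3 kHz

Frequencies that alias to 12.15 kHz are k·fs ± 12.15 kHz for integer k ≥ 0.
k=0: 12.15 kHz.
k=1: 23 kHz, 47.3 kHz.
k=2: 58.15 kHz, 82.45 kHz.
k=3: 93.3 kHz, 117.6 kHz.
k=4: 128.45 kHz, 152.75 kHz.
Within [52.2 kHz, 97.65 kHz]: 58.15 kHz, 82.45 kHz, 93.3 kHz.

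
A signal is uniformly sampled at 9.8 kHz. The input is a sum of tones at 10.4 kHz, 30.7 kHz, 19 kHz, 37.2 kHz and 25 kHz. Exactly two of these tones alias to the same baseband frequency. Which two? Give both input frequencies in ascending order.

fs/2 = 4.9 kHz.
10.4 kHz mod fs = 0.6 kHz.
0.6 kHz ≤ fs/2 = 4.9 kHz, appears at 0.6 kHz.
30.7 kHz mod fs = 1.3 kHz.
1.3 kHz ≤ fs/2 = 4.9 kHz, appears at 1.3 kHz.
19 kHz mod fs = 9.2 kHz.
9.2 kHz > fs/2 = 4.9 kHz, folds to fs − 9.2 kHz = 0.6 kHz.
37.2 kHz mod fs = 7.8 kHz.
7.8 kHz > fs/2 = 4.9 kHz, folds to fs − 7.8 kHz = 2 kHz.
25 kHz mod fs = 5.4 kHz.
5.4 kHz > fs/2 = 4.9 kHz, folds to fs − 5.4 kHz = 4.4 kHz.
10.4 kHz and 19 kHz both map to 0.6 kHz.

10.4 kHz, 19 kHz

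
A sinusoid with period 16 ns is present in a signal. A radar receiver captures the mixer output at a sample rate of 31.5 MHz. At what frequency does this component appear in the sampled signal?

0.5 MHz

T = 16 ns → f = 1/T = 62.5 MHz.
62.5 MHz mod fs = 31 MHz.
31 MHz > fs/2 = 15.75 MHz, folds to fs − 31 MHz = 0.5 MHz.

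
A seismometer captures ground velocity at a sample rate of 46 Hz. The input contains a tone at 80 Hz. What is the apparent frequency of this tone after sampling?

12 Hz

80 Hz mod fs = 34 Hz.
34 Hz > fs/2 = 23 Hz, folds to fs − 34 Hz = 12 Hz.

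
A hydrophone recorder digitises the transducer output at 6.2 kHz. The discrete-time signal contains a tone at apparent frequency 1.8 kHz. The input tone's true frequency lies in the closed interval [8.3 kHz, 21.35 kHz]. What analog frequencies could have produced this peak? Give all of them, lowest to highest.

Frequencies that alias to 1.8 kHz are k·fs ± 1.8 kHz for integer k ≥ 0.
k=0: 1.8 kHz.
k=1: 4.4 kHz, 8 kHz.
k=2: 10.6 kHz, 14.2 kHz.
k=3: 16.8 kHz, 20.4 kHz.
k=4: 23 kHz, 26.6 kHz.
Within [8.3 kHz, 21.35 kHz]: 10.6 kHz, 14.2 kHz, 16.8 kHz, 20.4 kHz.

10.6 kHz, 14.2 kHz, 16.8 kHz, 20.4 kHz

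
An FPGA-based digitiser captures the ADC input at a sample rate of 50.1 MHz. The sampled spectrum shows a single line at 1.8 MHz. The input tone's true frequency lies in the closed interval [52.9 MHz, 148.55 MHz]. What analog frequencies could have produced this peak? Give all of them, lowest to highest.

Frequencies that alias to 1.8 MHz are k·fs ± 1.8 MHz for integer k ≥ 0.
k=0: 1.8 MHz.
k=1: 48.3 MHz, 51.9 MHz.
k=2: 98.4 MHz, 102 MHz.
k=3: 148.5 MHz, 152.1 MHz.
k=4: 198.6 MHz, 202.2 MHz.
Within [52.9 MHz, 148.55 MHz]: 98.4 MHz, 102 MHz, 148.5 MHz.

98.4 MHz, 102 MHz, 148.5 MHz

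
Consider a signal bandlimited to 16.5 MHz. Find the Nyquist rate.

33 MHz

Nyquist rate = 2 × 16.5 MHz = 33 MHz.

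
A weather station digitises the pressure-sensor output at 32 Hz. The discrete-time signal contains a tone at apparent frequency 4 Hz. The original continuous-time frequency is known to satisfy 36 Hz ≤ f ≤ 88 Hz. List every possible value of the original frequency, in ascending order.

Frequencies that alias to 4 Hz are k·fs ± 4 Hz for integer k ≥ 0.
k=0: 4 Hz.
k=1: 28 Hz, 36 Hz.
k=2: 60 Hz, 68 Hz.
k=3: 92 Hz, 100 Hz.
Within [36 Hz, 88 Hz]: 36 Hz, 60 Hz, 68 Hz.

36 Hz, 60 Hz, 68 Hz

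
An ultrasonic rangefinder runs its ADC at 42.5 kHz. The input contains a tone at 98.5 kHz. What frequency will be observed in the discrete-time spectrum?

98.5 kHz mod fs = 13.5 kHz.
13.5 kHz ≤ fs/2 = 21.25 kHz, appears at 13.5 kHz.

13.5 kHz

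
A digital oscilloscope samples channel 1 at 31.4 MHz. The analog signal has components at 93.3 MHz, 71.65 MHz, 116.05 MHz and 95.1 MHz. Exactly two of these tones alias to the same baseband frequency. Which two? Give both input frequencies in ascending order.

93.3 MHz, 95.1 MHz

fs/2 = 15.7 MHz.
93.3 MHz mod fs = 30.5 MHz.
30.5 MHz > fs/2 = 15.7 MHz, folds to fs − 30.5 MHz = 0.9 MHz.
71.65 MHz mod fs = 8.85 MHz.
8.85 MHz ≤ fs/2 = 15.7 MHz, appears at 8.85 MHz.
116.05 MHz mod fs = 21.85 MHz.
21.85 MHz > fs/2 = 15.7 MHz, folds to fs − 21.85 MHz = 9.55 MHz.
95.1 MHz mod fs = 0.9 MHz.
0.9 MHz ≤ fs/2 = 15.7 MHz, appears at 0.9 MHz.
93.3 MHz and 95.1 MHz both map to 0.9 MHz.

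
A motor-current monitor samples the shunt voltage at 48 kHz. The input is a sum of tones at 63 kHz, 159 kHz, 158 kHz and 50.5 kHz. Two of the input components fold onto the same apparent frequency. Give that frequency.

fs/2 = 24 kHz.
63 kHz mod fs = 15 kHz.
15 kHz ≤ fs/2 = 24 kHz, appears at 15 kHz.
159 kHz mod fs = 15 kHz.
15 kHz ≤ fs/2 = 24 kHz, appears at 15 kHz.
158 kHz mod fs = 14 kHz.
14 kHz ≤ fs/2 = 24 kHz, appears at 14 kHz.
50.5 kHz mod fs = 2.5 kHz.
2.5 kHz ≤ fs/2 = 24 kHz, appears at 2.5 kHz.
63 kHz and 159 kHz both map to 15 kHz.

15 kHz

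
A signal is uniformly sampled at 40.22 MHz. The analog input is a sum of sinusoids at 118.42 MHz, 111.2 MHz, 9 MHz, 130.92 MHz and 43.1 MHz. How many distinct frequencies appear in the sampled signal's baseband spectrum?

fs/2 = 20.11 MHz.
118.42 MHz mod fs = 37.98 MHz.
37.98 MHz > fs/2 = 20.11 MHz, folds to fs − 37.98 MHz = 2.24 MHz.
111.2 MHz mod fs = 30.76 MHz.
30.76 MHz > fs/2 = 20.11 MHz, folds to fs − 30.76 MHz = 9.46 MHz.
9 MHz ≤ fs/2 = 20.11 MHz, passes unchanged.
130.92 MHz mod fs = 10.26 MHz.
10.26 MHz ≤ fs/2 = 20.11 MHz, appears at 10.26 MHz.
43.1 MHz mod fs = 2.88 MHz.
2.88 MHz ≤ fs/2 = 20.11 MHz, appears at 2.88 MHz.
Distinct values: {2.24 MHz, 2.88 MHz, 9 MHz, 9.46 MHz, 10.26 MHz} → 5.

5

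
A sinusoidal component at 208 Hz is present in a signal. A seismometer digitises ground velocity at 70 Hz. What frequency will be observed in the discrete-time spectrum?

208 Hz mod fs = 68 Hz.
68 Hz > fs/2 = 35 Hz, folds to fs − 68 Hz = 2 Hz.

2 Hz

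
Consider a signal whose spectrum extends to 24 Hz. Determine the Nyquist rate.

48 Hz

Nyquist rate = 2 × 24 Hz = 48 Hz.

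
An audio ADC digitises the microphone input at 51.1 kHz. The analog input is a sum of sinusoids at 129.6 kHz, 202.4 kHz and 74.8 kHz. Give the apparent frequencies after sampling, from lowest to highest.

2 kHz, 23.7 kHz

fs/2 = 25.55 kHz.
129.6 kHz mod fs = 27.4 kHz.
27.4 kHz > fs/2 = 25.55 kHz, folds to fs − 27.4 kHz = 23.7 kHz.
202.4 kHz mod fs = 49.1 kHz.
49.1 kHz > fs/2 = 25.55 kHz, folds to fs − 49.1 kHz = 2 kHz.
74.8 kHz mod fs = 23.7 kHz.
23.7 kHz ≤ fs/2 = 25.55 kHz, appears at 23.7 kHz.
Distinct values: {2 kHz, 23.7 kHz}.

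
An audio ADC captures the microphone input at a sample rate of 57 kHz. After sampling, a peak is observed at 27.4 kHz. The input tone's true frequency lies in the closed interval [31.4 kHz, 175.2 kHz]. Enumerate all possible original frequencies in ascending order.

Frequencies that alias to 27.4 kHz are k·fs ± 27.4 kHz for integer k ≥ 0.
k=0: 27.4 kHz.
k=1: 29.6 kHz, 84.4 kHz.
k=2: 86.6 kHz, 141.4 kHz.
k=3: 143.6 kHz, 198.4 kHz.
k=4: 200.6 kHz, 255.4 kHz.
Within [31.4 kHz, 175.2 kHz]: 84.4 kHz, 86.6 kHz, 141.4 kHz, 143.6 kHz.

84.4 kHz, 86.6 kHz, 141.4 kHz, 143.6 kHz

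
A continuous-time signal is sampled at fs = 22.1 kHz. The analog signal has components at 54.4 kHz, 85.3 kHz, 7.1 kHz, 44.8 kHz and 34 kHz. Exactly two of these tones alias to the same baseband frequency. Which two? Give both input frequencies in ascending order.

34 kHz, 54.4 kHz

fs/2 = 11.05 kHz.
54.4 kHz mod fs = 10.2 kHz.
10.2 kHz ≤ fs/2 = 11.05 kHz, appears at 10.2 kHz.
85.3 kHz mod fs = 19 kHz.
19 kHz > fs/2 = 11.05 kHz, folds to fs − 19 kHz = 3.1 kHz.
7.1 kHz ≤ fs/2 = 11.05 kHz, passes unchanged.
44.8 kHz mod fs = 0.6 kHz.
0.6 kHz ≤ fs/2 = 11.05 kHz, appears at 0.6 kHz.
34 kHz mod fs = 11.9 kHz.
11.9 kHz > fs/2 = 11.05 kHz, folds to fs − 11.9 kHz = 10.2 kHz.
34 kHz and 54.4 kHz both map to 10.2 kHz.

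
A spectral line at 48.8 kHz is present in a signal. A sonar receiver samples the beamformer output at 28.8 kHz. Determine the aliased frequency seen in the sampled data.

8.8 kHz

48.8 kHz mod fs = 20 kHz.
20 kHz > fs/2 = 14.4 kHz, folds to fs − 20 kHz = 8.8 kHz.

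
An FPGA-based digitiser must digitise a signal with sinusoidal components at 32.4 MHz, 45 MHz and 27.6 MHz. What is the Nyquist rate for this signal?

90 MHz

Highest-frequency component: 45 MHz.
Nyquist rate = 2 × 45 MHz = 90 MHz.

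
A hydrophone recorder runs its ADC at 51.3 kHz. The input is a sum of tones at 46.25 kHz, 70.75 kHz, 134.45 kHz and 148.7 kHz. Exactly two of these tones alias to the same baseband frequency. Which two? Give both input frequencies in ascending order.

fs/2 = 25.65 kHz.
46.25 kHz > fs/2 = 25.65 kHz, folds to fs − 46.25 kHz = 5.05 kHz.
70.75 kHz mod fs = 19.45 kHz.
19.45 kHz ≤ fs/2 = 25.65 kHz, appears at 19.45 kHz.
134.45 kHz mod fs = 31.85 kHz.
31.85 kHz > fs/2 = 25.65 kHz, folds to fs − 31.85 kHz = 19.45 kHz.
148.7 kHz mod fs = 46.1 kHz.
46.1 kHz > fs/2 = 25.65 kHz, folds to fs − 46.1 kHz = 5.2 kHz.
70.75 kHz and 134.45 kHz both map to 19.45 kHz.

70.75 kHz, 134.45 kHz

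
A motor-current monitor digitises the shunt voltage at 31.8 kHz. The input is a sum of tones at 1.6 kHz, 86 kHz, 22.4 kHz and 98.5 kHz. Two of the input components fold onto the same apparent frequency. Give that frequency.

9.4 kHz

fs/2 = 15.9 kHz.
1.6 kHz ≤ fs/2 = 15.9 kHz, passes unchanged.
86 kHz mod fs = 22.4 kHz.
22.4 kHz > fs/2 = 15.9 kHz, folds to fs − 22.4 kHz = 9.4 kHz.
22.4 kHz > fs/2 = 15.9 kHz, folds to fs − 22.4 kHz = 9.4 kHz.
98.5 kHz mod fs = 3.1 kHz.
3.1 kHz ≤ fs/2 = 15.9 kHz, appears at 3.1 kHz.
22.4 kHz and 86 kHz both map to 9.4 kHz.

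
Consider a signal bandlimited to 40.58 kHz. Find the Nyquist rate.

Nyquist rate = 2 × 40.58 kHz = 81.16 kHz.

81.16 kHz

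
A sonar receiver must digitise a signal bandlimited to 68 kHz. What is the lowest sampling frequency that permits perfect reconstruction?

136 kHz

Nyquist rate = 2 × 68 kHz = 136 kHz.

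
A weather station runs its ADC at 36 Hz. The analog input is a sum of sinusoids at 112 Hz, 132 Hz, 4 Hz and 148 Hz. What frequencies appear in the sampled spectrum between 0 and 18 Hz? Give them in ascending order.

fs/2 = 18 Hz.
112 Hz mod fs = 4 Hz.
4 Hz ≤ fs/2 = 18 Hz, appears at 4 Hz.
132 Hz mod fs = 24 Hz.
24 Hz > fs/2 = 18 Hz, folds to fs − 24 Hz = 12 Hz.
4 Hz ≤ fs/2 = 18 Hz, passes unchanged.
148 Hz mod fs = 4 Hz.
4 Hz ≤ fs/2 = 18 Hz, appears at 4 Hz.
Distinct values: {4 Hz, 12 Hz}.

4 Hz, 12 Hz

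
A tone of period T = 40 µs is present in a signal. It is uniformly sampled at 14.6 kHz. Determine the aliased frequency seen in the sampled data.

4.2 kHz

T = 40 µs → f = 1/T = 25 kHz.
25 kHz mod fs = 10.4 kHz.
10.4 kHz > fs/2 = 7.3 kHz, folds to fs − 10.4 kHz = 4.2 kHz.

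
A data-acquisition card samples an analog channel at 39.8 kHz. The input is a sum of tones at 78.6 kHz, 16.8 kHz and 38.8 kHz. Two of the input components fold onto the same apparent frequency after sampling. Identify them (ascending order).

fs/2 = 19.9 kHz.
78.6 kHz mod fs = 38.8 kHz.
38.8 kHz > fs/2 = 19.9 kHz, folds to fs − 38.8 kHz = 1 kHz.
16.8 kHz ≤ fs/2 = 19.9 kHz, passes unchanged.
38.8 kHz > fs/2 = 19.9 kHz, folds to fs − 38.8 kHz = 1 kHz.
38.8 kHz and 78.6 kHz both map to 1 kHz.

38.8 kHz, 78.6 kHz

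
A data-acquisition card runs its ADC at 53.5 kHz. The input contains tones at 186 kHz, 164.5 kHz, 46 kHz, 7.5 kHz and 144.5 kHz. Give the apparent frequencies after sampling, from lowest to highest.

fs/2 = 26.75 kHz.
186 kHz mod fs = 25.5 kHz.
25.5 kHz ≤ fs/2 = 26.75 kHz, appears at 25.5 kHz.
164.5 kHz mod fs = 4 kHz.
4 kHz ≤ fs/2 = 26.75 kHz, appears at 4 kHz.
46 kHz > fs/2 = 26.75 kHz, folds to fs − 46 kHz = 7.5 kHz.
7.5 kHz ≤ fs/2 = 26.75 kHz, passes unchanged.
144.5 kHz mod fs = 37.5 kHz.
37.5 kHz > fs/2 = 26.75 kHz, folds to fs − 37.5 kHz = 16 kHz.
Distinct values: {4 kHz, 7.5 kHz, 16 kHz, 25.5 kHz}.

4 kHz, 7.5 kHz, 16 kHz, 25.5 kHz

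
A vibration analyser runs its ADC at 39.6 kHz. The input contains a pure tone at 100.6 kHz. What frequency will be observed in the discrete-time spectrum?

18.2 kHz

100.6 kHz mod fs = 21.4 kHz.
21.4 kHz > fs/2 = 19.8 kHz, folds to fs − 21.4 kHz = 18.2 kHz.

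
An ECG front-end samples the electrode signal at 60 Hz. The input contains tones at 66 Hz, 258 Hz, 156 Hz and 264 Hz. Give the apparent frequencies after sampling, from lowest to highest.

6 Hz, 18 Hz, 24 Hz

fs/2 = 30 Hz.
66 Hz mod fs = 6 Hz.
6 Hz ≤ fs/2 = 30 Hz, appears at 6 Hz.
258 Hz mod fs = 18 Hz.
18 Hz ≤ fs/2 = 30 Hz, appears at 18 Hz.
156 Hz mod fs = 36 Hz.
36 Hz > fs/2 = 30 Hz, folds to fs − 36 Hz = 24 Hz.
264 Hz mod fs = 24 Hz.
24 Hz ≤ fs/2 = 30 Hz, appears at 24 Hz.
Distinct values: {6 Hz, 18 Hz, 24 Hz}.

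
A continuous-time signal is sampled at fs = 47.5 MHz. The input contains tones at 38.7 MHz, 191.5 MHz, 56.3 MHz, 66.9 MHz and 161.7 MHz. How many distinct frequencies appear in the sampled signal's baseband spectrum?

4

fs/2 = 23.75 MHz.
38.7 MHz > fs/2 = 23.75 MHz, folds to fs − 38.7 MHz = 8.8 MHz.
191.5 MHz mod fs = 1.5 MHz.
1.5 MHz ≤ fs/2 = 23.75 MHz, appears at 1.5 MHz.
56.3 MHz mod fs = 8.8 MHz.
8.8 MHz ≤ fs/2 = 23.75 MHz, appears at 8.8 MHz.
66.9 MHz mod fs = 19.4 MHz.
19.4 MHz ≤ fs/2 = 23.75 MHz, appears at 19.4 MHz.
161.7 MHz mod fs = 19.2 MHz.
19.2 MHz ≤ fs/2 = 23.75 MHz, appears at 19.2 MHz.
Distinct values: {1.5 MHz, 8.8 MHz, 19.2 MHz, 19.4 MHz} → 4.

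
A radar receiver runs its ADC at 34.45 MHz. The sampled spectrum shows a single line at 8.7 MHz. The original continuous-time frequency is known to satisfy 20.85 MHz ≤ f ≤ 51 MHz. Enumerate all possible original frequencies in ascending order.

25.75 MHz, 43.15 MHz

Frequencies that alias to 8.7 MHz are k·fs ± 8.7 MHz for integer k ≥ 0.
k=0: 8.7 MHz.
k=1: 25.75 MHz, 43.15 MHz.
k=2: 60.2 MHz, 77.6 MHz.
Within [20.85 MHz, 51 MHz]: 25.75 MHz, 43.15 MHz.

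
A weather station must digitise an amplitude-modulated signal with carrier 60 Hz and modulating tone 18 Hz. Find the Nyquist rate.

AM sidebands sit at fc ± fm = 42 Hz and 78 Hz.
Highest-frequency component: 78 Hz.
Nyquist rate = 2 × 78 Hz = 156 Hz.

156 Hz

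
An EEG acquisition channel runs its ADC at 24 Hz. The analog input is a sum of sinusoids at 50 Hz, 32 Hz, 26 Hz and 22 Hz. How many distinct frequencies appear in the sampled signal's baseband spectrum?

fs/2 = 12 Hz.
50 Hz mod fs = 2 Hz.
2 Hz ≤ fs/2 = 12 Hz, appears at 2 Hz.
32 Hz mod fs = 8 Hz.
8 Hz ≤ fs/2 = 12 Hz, appears at 8 Hz.
26 Hz mod fs = 2 Hz.
2 Hz ≤ fs/2 = 12 Hz, appears at 2 Hz.
22 Hz > fs/2 = 12 Hz, folds to fs − 22 Hz = 2 Hz.
Distinct values: {2 Hz, 8 Hz} → 2.

2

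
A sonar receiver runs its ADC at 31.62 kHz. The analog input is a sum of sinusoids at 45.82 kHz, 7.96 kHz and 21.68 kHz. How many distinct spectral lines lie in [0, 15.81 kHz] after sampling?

fs/2 = 15.81 kHz.
45.82 kHz mod fs = 14.2 kHz.
14.2 kHz ≤ fs/2 = 15.81 kHz, appears at 14.2 kHz.
7.96 kHz ≤ fs/2 = 15.81 kHz, passes unchanged.
21.68 kHz > fs/2 = 15.81 kHz, folds to fs − 21.68 kHz = 9.94 kHz.
Distinct values: {7.96 kHz, 9.94 kHz, 14.2 kHz} → 3.

3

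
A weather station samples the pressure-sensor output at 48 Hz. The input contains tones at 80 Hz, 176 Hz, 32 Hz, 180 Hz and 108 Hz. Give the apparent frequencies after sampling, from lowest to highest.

fs/2 = 24 Hz.
80 Hz mod fs = 32 Hz.
32 Hz > fs/2 = 24 Hz, folds to fs − 32 Hz = 16 Hz.
176 Hz mod fs = 32 Hz.
32 Hz > fs/2 = 24 Hz, folds to fs − 32 Hz = 16 Hz.
32 Hz > fs/2 = 24 Hz, folds to fs − 32 Hz = 16 Hz.
180 Hz mod fs = 36 Hz.
36 Hz > fs/2 = 24 Hz, folds to fs − 36 Hz = 12 Hz.
108 Hz mod fs = 12 Hz.
12 Hz ≤ fs/2 = 24 Hz, appears at 12 Hz.
Distinct values: {12 Hz, 16 Hz}.

12 Hz, 16 Hz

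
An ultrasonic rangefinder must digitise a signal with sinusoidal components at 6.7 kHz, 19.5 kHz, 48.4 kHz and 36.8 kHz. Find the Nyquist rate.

96.8 kHz

Highest-frequency component: 48.4 kHz.
Nyquist rate = 2 × 48.4 kHz = 96.8 kHz.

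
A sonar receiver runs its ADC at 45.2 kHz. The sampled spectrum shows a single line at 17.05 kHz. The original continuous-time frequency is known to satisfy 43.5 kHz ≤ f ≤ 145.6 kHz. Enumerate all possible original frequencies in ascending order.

Frequencies that alias to 17.05 kHz are k·fs ± 17.05 kHz for integer k ≥ 0.
k=0: 17.05 kHz.
k=1: 28.15 kHz, 62.25 kHz.
k=2: 73.35 kHz, 107.45 kHz.
k=3: 118.55 kHz, 152.65 kHz.
k=4: 163.75 kHz, 197.85 kHz.
Within [43.5 kHz, 145.6 kHz]: 62.25 kHz, 73.35 kHz, 107.45 kHz, 118.55 kHz.

62.25 kHz, 73.35 kHz, 107.45 kHz, 118.55 kHz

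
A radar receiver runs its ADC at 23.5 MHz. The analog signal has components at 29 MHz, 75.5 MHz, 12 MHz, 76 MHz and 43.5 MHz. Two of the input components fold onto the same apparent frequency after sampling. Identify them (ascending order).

29 MHz, 76 MHz

fs/2 = 11.75 MHz.
29 MHz mod fs = 5.5 MHz.
5.5 MHz ≤ fs/2 = 11.75 MHz, appears at 5.5 MHz.
75.5 MHz mod fs = 5 MHz.
5 MHz ≤ fs/2 = 11.75 MHz, appears at 5 MHz.
12 MHz > fs/2 = 11.75 MHz, folds to fs − 12 MHz = 11.5 MHz.
76 MHz mod fs = 5.5 MHz.
5.5 MHz ≤ fs/2 = 11.75 MHz, appears at 5.5 MHz.
43.5 MHz mod fs = 20 MHz.
20 MHz > fs/2 = 11.75 MHz, folds to fs − 20 MHz = 3.5 MHz.
29 MHz and 76 MHz both map to 5.5 MHz.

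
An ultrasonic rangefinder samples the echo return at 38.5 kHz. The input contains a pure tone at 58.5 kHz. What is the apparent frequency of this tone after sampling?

18.5 kHz

58.5 kHz mod fs = 20 kHz.
20 kHz > fs/2 = 19.25 kHz, folds to fs − 20 kHz = 18.5 kHz.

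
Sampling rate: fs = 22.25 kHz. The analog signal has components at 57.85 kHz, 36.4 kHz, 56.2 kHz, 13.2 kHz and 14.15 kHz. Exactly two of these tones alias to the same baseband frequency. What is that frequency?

fs/2 = 11.125 kHz.
57.85 kHz mod fs = 13.35 kHz.
13.35 kHz > fs/2 = 11.125 kHz, folds to fs − 13.35 kHz = 8.9 kHz.
36.4 kHz mod fs = 14.15 kHz.
14.15 kHz > fs/2 = 11.125 kHz, folds to fs − 14.15 kHz = 8.1 kHz.
56.2 kHz mod fs = 11.7 kHz.
11.7 kHz > fs/2 = 11.125 kHz, folds to fs − 11.7 kHz = 10.55 kHz.
13.2 kHz > fs/2 = 11.125 kHz, folds to fs − 13.2 kHz = 9.05 kHz.
14.15 kHz > fs/2 = 11.125 kHz, folds to fs − 14.15 kHz = 8.1 kHz.
14.15 kHz and 36.4 kHz both map to 8.1 kHz.

8.1 kHz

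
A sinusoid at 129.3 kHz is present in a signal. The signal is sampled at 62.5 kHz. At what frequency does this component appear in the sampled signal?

129.3 kHz mod fs = 4.3 kHz.
4.3 kHz ≤ fs/2 = 31.25 kHz, appears at 4.3 kHz.

4.3 kHz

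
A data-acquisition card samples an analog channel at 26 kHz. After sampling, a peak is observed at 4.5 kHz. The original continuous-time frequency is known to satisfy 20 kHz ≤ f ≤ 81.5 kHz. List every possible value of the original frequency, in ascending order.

Frequencies that alias to 4.5 kHz are k·fs ± 4.5 kHz for integer k ≥ 0.
k=0: 4.5 kHz.
k=1: 21.5 kHz, 30.5 kHz.
k=2: 47.5 kHz, 56.5 kHz.
k=3: 73.5 kHz, 82.5 kHz.
k=4: 99.5 kHz, 108.5 kHz.
Within [20 kHz, 81.5 kHz]: 21.5 kHz, 30.5 kHz, 47.5 kHz, 56.5 kHz, 73.5 kHz.

21.5 kHz, 30.5 kHz, 47.5 kHz, 56.5 kHz, 73.5 kHz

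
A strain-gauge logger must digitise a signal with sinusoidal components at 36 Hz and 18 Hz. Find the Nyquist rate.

Highest-frequency component: 36 Hz.
Nyquist rate = 2 × 36 Hz = 72 Hz.

72 Hz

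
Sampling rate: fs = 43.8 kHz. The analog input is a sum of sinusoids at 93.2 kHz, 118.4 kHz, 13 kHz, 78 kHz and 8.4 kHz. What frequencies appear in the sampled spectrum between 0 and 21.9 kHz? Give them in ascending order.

fs/2 = 21.9 kHz.
93.2 kHz mod fs = 5.6 kHz.
5.6 kHz ≤ fs/2 = 21.9 kHz, appears at 5.6 kHz.
118.4 kHz mod fs = 30.8 kHz.
30.8 kHz > fs/2 = 21.9 kHz, folds to fs − 30.8 kHz = 13 kHz.
13 kHz ≤ fs/2 = 21.9 kHz, passes unchanged.
78 kHz mod fs = 34.2 kHz.
34.2 kHz > fs/2 = 21.9 kHz, folds to fs − 34.2 kHz = 9.6 kHz.
8.4 kHz ≤ fs/2 = 21.9 kHz, passes unchanged.
Distinct values: {5.6 kHz, 8.4 kHz, 9.6 kHz, 13 kHz}.

5.6 kHz, 8.4 kHz, 9.6 kHz, 13 kHz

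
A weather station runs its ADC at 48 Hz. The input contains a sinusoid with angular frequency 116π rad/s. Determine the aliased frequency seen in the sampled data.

10 Hz

ω = 116π rad/s → f = ω/(2π) = 58 Hz.
58 Hz mod fs = 10 Hz.
10 Hz ≤ fs/2 = 24 Hz, appears at 10 Hz.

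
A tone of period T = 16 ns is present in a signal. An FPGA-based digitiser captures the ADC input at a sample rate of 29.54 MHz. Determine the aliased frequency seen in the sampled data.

3.42 MHz

T = 16 ns → f = 1/T = 62.5 MHz.
62.5 MHz mod fs = 3.42 MHz.
3.42 MHz ≤ fs/2 = 14.77 MHz, appears at 3.42 MHz.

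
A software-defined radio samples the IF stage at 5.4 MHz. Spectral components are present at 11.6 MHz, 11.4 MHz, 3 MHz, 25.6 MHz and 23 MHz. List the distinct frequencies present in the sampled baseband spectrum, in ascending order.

fs/2 = 2.7 MHz.
11.6 MHz mod fs = 0.8 MHz.
0.8 MHz ≤ fs/2 = 2.7 MHz, appears at 0.8 MHz.
11.4 MHz mod fs = 0.6 MHz.
0.6 MHz ≤ fs/2 = 2.7 MHz, appears at 0.6 MHz.
3 MHz > fs/2 = 2.7 MHz, folds to fs − 3 MHz = 2.4 MHz.
25.6 MHz mod fs = 4 MHz.
4 MHz > fs/2 = 2.7 MHz, folds to fs − 4 MHz = 1.4 MHz.
23 MHz mod fs = 1.4 MHz.
1.4 MHz ≤ fs/2 = 2.7 MHz, appears at 1.4 MHz.
Distinct values: {0.6 MHz, 0.8 MHz, 1.4 MHz, 2.4 MHz}.

0.6 MHz, 0.8 MHz, 1.4 MHz, 2.4 MHz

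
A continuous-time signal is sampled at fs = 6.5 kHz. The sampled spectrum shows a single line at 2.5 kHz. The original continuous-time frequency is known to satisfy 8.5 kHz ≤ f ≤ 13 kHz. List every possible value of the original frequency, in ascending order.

Frequencies that alias to 2.5 kHz are k·fs ± 2.5 kHz for integer k ≥ 0.
k=0: 2.5 kHz.
k=1: 4 kHz, 9 kHz.
k=2: 10.5 kHz, 15.5 kHz.
k=3: 17 kHz, 22 kHz.
Within [8.5 kHz, 13 kHz]: 9 kHz, 10.5 kHz.

9 kHz, 10.5 kHz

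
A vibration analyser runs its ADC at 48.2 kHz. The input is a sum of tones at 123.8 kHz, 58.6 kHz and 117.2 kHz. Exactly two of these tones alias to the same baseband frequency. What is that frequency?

20.8 kHz

fs/2 = 24.1 kHz.
123.8 kHz mod fs = 27.4 kHz.
27.4 kHz > fs/2 = 24.1 kHz, folds to fs − 27.4 kHz = 20.8 kHz.
58.6 kHz mod fs = 10.4 kHz.
10.4 kHz ≤ fs/2 = 24.1 kHz, appears at 10.4 kHz.
117.2 kHz mod fs = 20.8 kHz.
20.8 kHz ≤ fs/2 = 24.1 kHz, appears at 20.8 kHz.
117.2 kHz and 123.8 kHz both map to 20.8 kHz.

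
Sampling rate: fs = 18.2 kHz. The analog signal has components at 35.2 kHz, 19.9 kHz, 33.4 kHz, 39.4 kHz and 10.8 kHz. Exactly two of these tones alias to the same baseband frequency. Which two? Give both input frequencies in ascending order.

fs/2 = 9.1 kHz.
35.2 kHz mod fs = 17 kHz.
17 kHz > fs/2 = 9.1 kHz, folds to fs − 17 kHz = 1.2 kHz.
19.9 kHz mod fs = 1.7 kHz.
1.7 kHz ≤ fs/2 = 9.1 kHz, appears at 1.7 kHz.
33.4 kHz mod fs = 15.2 kHz.
15.2 kHz > fs/2 = 9.1 kHz, folds to fs − 15.2 kHz = 3 kHz.
39.4 kHz mod fs = 3 kHz.
3 kHz ≤ fs/2 = 9.1 kHz, appears at 3 kHz.
10.8 kHz > fs/2 = 9.1 kHz, folds to fs − 10.8 kHz = 7.4 kHz.
33.4 kHz and 39.4 kHz both map to 3 kHz.

33.4 kHz, 39.4 kHz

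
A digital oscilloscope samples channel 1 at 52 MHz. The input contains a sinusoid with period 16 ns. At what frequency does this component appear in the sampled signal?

T = 16 ns → f = 1/T = 62.5 MHz.
62.5 MHz mod fs = 10.5 MHz.
10.5 MHz ≤ fs/2 = 26 MHz, appears at 10.5 MHz.

10.5 MHz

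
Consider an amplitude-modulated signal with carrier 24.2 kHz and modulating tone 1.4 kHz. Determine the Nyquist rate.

51.2 kHz

AM sidebands sit at fc ± fm = 22.8 kHz and 25.6 kHz.
Highest-frequency component: 25.6 kHz.
Nyquist rate = 2 × 25.6 kHz = 51.2 kHz.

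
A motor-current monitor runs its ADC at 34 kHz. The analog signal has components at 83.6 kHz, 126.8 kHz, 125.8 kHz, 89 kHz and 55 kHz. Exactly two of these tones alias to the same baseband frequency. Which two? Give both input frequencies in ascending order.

55 kHz, 89 kHz

fs/2 = 17 kHz.
83.6 kHz mod fs = 15.6 kHz.
15.6 kHz ≤ fs/2 = 17 kHz, appears at 15.6 kHz.
126.8 kHz mod fs = 24.8 kHz.
24.8 kHz > fs/2 = 17 kHz, folds to fs − 24.8 kHz = 9.2 kHz.
125.8 kHz mod fs = 23.8 kHz.
23.8 kHz > fs/2 = 17 kHz, folds to fs − 23.8 kHz = 10.2 kHz.
89 kHz mod fs = 21 kHz.
21 kHz > fs/2 = 17 kHz, folds to fs − 21 kHz = 13 kHz.
55 kHz mod fs = 21 kHz.
21 kHz > fs/2 = 17 kHz, folds to fs − 21 kHz = 13 kHz.
55 kHz and 89 kHz both map to 13 kHz.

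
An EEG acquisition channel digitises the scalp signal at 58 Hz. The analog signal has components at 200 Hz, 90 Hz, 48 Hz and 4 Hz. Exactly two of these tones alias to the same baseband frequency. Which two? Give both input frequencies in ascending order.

90 Hz, 200 Hz

fs/2 = 29 Hz.
200 Hz mod fs = 26 Hz.
26 Hz ≤ fs/2 = 29 Hz, appears at 26 Hz.
90 Hz mod fs = 32 Hz.
32 Hz > fs/2 = 29 Hz, folds to fs − 32 Hz = 26 Hz.
48 Hz > fs/2 = 29 Hz, folds to fs − 48 Hz = 10 Hz.
4 Hz ≤ fs/2 = 29 Hz, passes unchanged.
90 Hz and 200 Hz both map to 26 Hz.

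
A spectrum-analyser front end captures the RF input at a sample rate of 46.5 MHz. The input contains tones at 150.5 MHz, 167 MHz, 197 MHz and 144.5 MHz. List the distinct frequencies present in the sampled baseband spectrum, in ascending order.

5 MHz, 11 MHz, 19 MHz

fs/2 = 23.25 MHz.
150.5 MHz mod fs = 11 MHz.
11 MHz ≤ fs/2 = 23.25 MHz, appears at 11 MHz.
167 MHz mod fs = 27.5 MHz.
27.5 MHz > fs/2 = 23.25 MHz, folds to fs − 27.5 MHz = 19 MHz.
197 MHz mod fs = 11 MHz.
11 MHz ≤ fs/2 = 23.25 MHz, appears at 11 MHz.
144.5 MHz mod fs = 5 MHz.
5 MHz ≤ fs/2 = 23.25 MHz, appears at 5 MHz.
Distinct values: {5 MHz, 11 MHz, 19 MHz}.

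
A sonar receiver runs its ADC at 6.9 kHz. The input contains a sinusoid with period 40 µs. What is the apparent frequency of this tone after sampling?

T = 40 µs → f = 1/T = 25 kHz.
25 kHz mod fs = 4.3 kHz.
4.3 kHz > fs/2 = 3.45 kHz, folds to fs − 4.3 kHz = 2.6 kHz.

2.6 kHz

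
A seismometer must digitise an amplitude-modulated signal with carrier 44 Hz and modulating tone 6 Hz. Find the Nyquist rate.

AM sidebands sit at fc ± fm = 38 Hz and 50 Hz.
Highest-frequency component: 50 Hz.
Nyquist rate = 2 × 50 Hz = 100 Hz.

100 Hz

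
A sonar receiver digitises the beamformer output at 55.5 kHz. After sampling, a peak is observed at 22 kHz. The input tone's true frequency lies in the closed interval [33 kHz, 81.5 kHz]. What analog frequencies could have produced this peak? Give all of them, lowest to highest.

33.5 kHz, 77.5 kHz

Frequencies that alias to 22 kHz are k·fs ± 22 kHz for integer k ≥ 0.
k=0: 22 kHz.
k=1: 33.5 kHz, 77.5 kHz.
k=2: 89 kHz, 133 kHz.
Within [33 kHz, 81.5 kHz]: 33.5 kHz, 77.5 kHz.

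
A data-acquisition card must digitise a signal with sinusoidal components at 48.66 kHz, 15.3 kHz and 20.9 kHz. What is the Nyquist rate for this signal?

Highest-frequency component: 48.66 kHz.
Nyquist rate = 2 × 48.66 kHz = 97.32 kHz.

97.32 kHz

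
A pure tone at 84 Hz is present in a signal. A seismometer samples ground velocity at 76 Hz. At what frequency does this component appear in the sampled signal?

8 Hz

84 Hz mod fs = 8 Hz.
8 Hz ≤ fs/2 = 38 Hz, appears at 8 Hz.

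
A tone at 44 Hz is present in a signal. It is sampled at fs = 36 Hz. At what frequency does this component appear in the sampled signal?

44 Hz mod fs = 8 Hz.
8 Hz ≤ fs/2 = 18 Hz, appears at 8 Hz.

8 Hz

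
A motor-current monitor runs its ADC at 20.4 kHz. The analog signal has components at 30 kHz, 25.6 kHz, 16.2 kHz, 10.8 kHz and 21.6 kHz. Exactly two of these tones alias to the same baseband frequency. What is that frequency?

9.6 kHz

fs/2 = 10.2 kHz.
30 kHz mod fs = 9.6 kHz.
9.6 kHz ≤ fs/2 = 10.2 kHz, appears at 9.6 kHz.
25.6 kHz mod fs = 5.2 kHz.
5.2 kHz ≤ fs/2 = 10.2 kHz, appears at 5.2 kHz.
16.2 kHz > fs/2 = 10.2 kHz, folds to fs − 16.2 kHz = 4.2 kHz.
10.8 kHz > fs/2 = 10.2 kHz, folds to fs − 10.8 kHz = 9.6 kHz.
21.6 kHz mod fs = 1.2 kHz.
1.2 kHz ≤ fs/2 = 10.2 kHz, appears at 1.2 kHz.
10.8 kHz and 30 kHz both map to 9.6 kHz.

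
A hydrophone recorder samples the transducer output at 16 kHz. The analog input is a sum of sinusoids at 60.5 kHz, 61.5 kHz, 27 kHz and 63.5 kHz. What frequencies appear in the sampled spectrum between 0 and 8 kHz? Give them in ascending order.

fs/2 = 8 kHz.
60.5 kHz mod fs = 12.5 kHz.
12.5 kHz > fs/2 = 8 kHz, folds to fs − 12.5 kHz = 3.5 kHz.
61.5 kHz mod fs = 13.5 kHz.
13.5 kHz > fs/2 = 8 kHz, folds to fs − 13.5 kHz = 2.5 kHz.
27 kHz mod fs = 11 kHz.
11 kHz > fs/2 = 8 kHz, folds to fs − 11 kHz = 5 kHz.
63.5 kHz mod fs = 15.5 kHz.
15.5 kHz > fs/2 = 8 kHz, folds to fs − 15.5 kHz = 0.5 kHz.
Distinct values: {0.5 kHz, 2.5 kHz, 3.5 kHz, 5 kHz}.

0.5 kHz, 2.5 kHz, 3.5 kHz, 5 kHz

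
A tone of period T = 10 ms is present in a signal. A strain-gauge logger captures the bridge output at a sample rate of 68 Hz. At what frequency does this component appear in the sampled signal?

T = 10 ms → f = 1/T = 100 Hz.
100 Hz mod fs = 32 Hz.
32 Hz ≤ fs/2 = 34 Hz, appears at 32 Hz.

32 Hz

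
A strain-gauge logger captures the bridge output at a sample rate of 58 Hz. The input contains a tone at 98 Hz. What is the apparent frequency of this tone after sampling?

98 Hz mod fs = 40 Hz.
40 Hz > fs/2 = 29 Hz, folds to fs − 40 Hz = 18 Hz.

18 Hz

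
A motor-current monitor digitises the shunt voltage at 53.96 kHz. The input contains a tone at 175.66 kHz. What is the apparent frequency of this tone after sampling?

13.78 kHz

175.66 kHz mod fs = 13.78 kHz.
13.78 kHz ≤ fs/2 = 26.98 kHz, appears at 13.78 kHz.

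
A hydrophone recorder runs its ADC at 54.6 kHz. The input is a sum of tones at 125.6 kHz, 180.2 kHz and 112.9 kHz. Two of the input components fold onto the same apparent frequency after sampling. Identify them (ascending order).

125.6 kHz, 180.2 kHz

fs/2 = 27.3 kHz.
125.6 kHz mod fs = 16.4 kHz.
16.4 kHz ≤ fs/2 = 27.3 kHz, appears at 16.4 kHz.
180.2 kHz mod fs = 16.4 kHz.
16.4 kHz ≤ fs/2 = 27.3 kHz, appears at 16.4 kHz.
112.9 kHz mod fs = 3.7 kHz.
3.7 kHz ≤ fs/2 = 27.3 kHz, appears at 3.7 kHz.
125.6 kHz and 180.2 kHz both map to 16.4 kHz.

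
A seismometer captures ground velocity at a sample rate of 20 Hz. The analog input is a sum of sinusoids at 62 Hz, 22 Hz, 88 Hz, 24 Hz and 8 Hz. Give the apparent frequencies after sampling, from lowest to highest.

fs/2 = 10 Hz.
62 Hz mod fs = 2 Hz.
2 Hz ≤ fs/2 = 10 Hz, appears at 2 Hz.
22 Hz mod fs = 2 Hz.
2 Hz ≤ fs/2 = 10 Hz, appears at 2 Hz.
88 Hz mod fs = 8 Hz.
8 Hz ≤ fs/2 = 10 Hz, appears at 8 Hz.
24 Hz mod fs = 4 Hz.
4 Hz ≤ fs/2 = 10 Hz, appears at 4 Hz.
8 Hz ≤ fs/2 = 10 Hz, passes unchanged.
Distinct values: {2 Hz, 4 Hz, 8 Hz}.

2 Hz, 4 Hz, 8 Hz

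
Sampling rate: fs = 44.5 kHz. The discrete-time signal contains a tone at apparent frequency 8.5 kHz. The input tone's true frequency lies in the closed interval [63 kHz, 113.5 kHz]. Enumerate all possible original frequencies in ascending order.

Frequencies that alias to 8.5 kHz are k·fs ± 8.5 kHz for integer k ≥ 0.
k=0: 8.5 kHz.
k=1: 36 kHz, 53 kHz.
k=2: 80.5 kHz, 97.5 kHz.
k=3: 125 kHz, 142 kHz.
Within [63 kHz, 113.5 kHz]: 80.5 kHz, 97.5 kHz.

80.5 kHz, 97.5 kHz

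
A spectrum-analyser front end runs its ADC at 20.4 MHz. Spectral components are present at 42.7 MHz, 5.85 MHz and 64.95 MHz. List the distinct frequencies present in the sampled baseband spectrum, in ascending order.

1.9 MHz, 3.75 MHz, 5.85 MHz

fs/2 = 10.2 MHz.
42.7 MHz mod fs = 1.9 MHz.
1.9 MHz ≤ fs/2 = 10.2 MHz, appears at 1.9 MHz.
5.85 MHz ≤ fs/2 = 10.2 MHz, passes unchanged.
64.95 MHz mod fs = 3.75 MHz.
3.75 MHz ≤ fs/2 = 10.2 MHz, appears at 3.75 MHz.
Distinct values: {1.9 MHz, 3.75 MHz, 5.85 MHz}.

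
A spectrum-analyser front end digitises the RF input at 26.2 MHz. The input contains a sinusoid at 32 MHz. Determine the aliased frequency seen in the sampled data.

32 MHz mod fs = 5.8 MHz.
5.8 MHz ≤ fs/2 = 13.1 MHz, appears at 5.8 MHz.

5.8 MHz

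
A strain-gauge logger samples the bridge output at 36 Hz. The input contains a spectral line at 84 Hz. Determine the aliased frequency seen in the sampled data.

84 Hz mod fs = 12 Hz.
12 Hz ≤ fs/2 = 18 Hz, appears at 12 Hz.

12 Hz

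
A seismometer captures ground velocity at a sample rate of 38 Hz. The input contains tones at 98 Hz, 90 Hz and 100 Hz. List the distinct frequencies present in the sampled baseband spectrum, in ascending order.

14 Hz, 16 Hz

fs/2 = 19 Hz.
98 Hz mod fs = 22 Hz.
22 Hz > fs/2 = 19 Hz, folds to fs − 22 Hz = 16 Hz.
90 Hz mod fs = 14 Hz.
14 Hz ≤ fs/2 = 19 Hz, appears at 14 Hz.
100 Hz mod fs = 24 Hz.
24 Hz > fs/2 = 19 Hz, folds to fs − 24 Hz = 14 Hz.
Distinct values: {14 Hz, 16 Hz}.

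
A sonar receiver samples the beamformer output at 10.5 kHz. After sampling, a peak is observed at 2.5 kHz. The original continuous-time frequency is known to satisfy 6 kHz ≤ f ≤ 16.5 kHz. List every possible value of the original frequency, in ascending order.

8 kHz, 13 kHz

Frequencies that alias to 2.5 kHz are k·fs ± 2.5 kHz for integer k ≥ 0.
k=0: 2.5 kHz.
k=1: 8 kHz, 13 kHz.
k=2: 18.5 kHz, 23.5 kHz.
Within [6 kHz, 16.5 kHz]: 8 kHz, 13 kHz.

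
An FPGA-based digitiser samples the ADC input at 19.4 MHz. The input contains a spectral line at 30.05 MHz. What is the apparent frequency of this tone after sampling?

30.05 MHz mod fs = 10.65 MHz.
10.65 MHz > fs/2 = 9.7 MHz, folds to fs − 10.65 MHz = 8.75 MHz.

8.75 MHz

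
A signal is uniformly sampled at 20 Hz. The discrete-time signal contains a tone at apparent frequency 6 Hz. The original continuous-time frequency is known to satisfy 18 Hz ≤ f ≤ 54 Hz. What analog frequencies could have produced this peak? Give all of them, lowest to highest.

26 Hz, 34 Hz, 46 Hz, 54 Hz

Frequencies that alias to 6 Hz are k·fs ± 6 Hz for integer k ≥ 0.
k=0: 6 Hz.
k=1: 14 Hz, 26 Hz.
k=2: 34 Hz, 46 Hz.
k=3: 54 Hz, 66 Hz.
k=4: 74 Hz, 86 Hz.
Within [18 Hz, 54 Hz]: 26 Hz, 34 Hz, 46 Hz, 54 Hz.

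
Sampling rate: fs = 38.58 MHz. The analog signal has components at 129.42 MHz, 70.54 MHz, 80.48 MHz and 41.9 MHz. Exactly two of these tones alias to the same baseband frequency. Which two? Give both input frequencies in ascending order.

fs/2 = 19.29 MHz.
129.42 MHz mod fs = 13.68 MHz.
13.68 MHz ≤ fs/2 = 19.29 MHz, appears at 13.68 MHz.
70.54 MHz mod fs = 31.96 MHz.
31.96 MHz > fs/2 = 19.29 MHz, folds to fs − 31.96 MHz = 6.62 MHz.
80.48 MHz mod fs = 3.32 MHz.
3.32 MHz ≤ fs/2 = 19.29 MHz, appears at 3.32 MHz.
41.9 MHz mod fs = 3.32 MHz.
3.32 MHz ≤ fs/2 = 19.29 MHz, appears at 3.32 MHz.
41.9 MHz and 80.48 MHz both map to 3.32 MHz.

41.9 MHz, 80.48 MHz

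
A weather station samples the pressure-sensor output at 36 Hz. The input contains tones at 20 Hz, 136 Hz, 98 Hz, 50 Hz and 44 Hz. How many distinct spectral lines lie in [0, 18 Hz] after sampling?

4

fs/2 = 18 Hz.
20 Hz > fs/2 = 18 Hz, folds to fs − 20 Hz = 16 Hz.
136 Hz mod fs = 28 Hz.
28 Hz > fs/2 = 18 Hz, folds to fs − 28 Hz = 8 Hz.
98 Hz mod fs = 26 Hz.
26 Hz > fs/2 = 18 Hz, folds to fs − 26 Hz = 10 Hz.
50 Hz mod fs = 14 Hz.
14 Hz ≤ fs/2 = 18 Hz, appears at 14 Hz.
44 Hz mod fs = 8 Hz.
8 Hz ≤ fs/2 = 18 Hz, appears at 8 Hz.
Distinct values: {8 Hz, 10 Hz, 14 Hz, 16 Hz} → 4.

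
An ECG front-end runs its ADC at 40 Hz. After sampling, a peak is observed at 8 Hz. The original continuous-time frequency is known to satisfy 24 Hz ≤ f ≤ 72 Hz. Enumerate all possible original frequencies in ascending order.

32 Hz, 48 Hz, 72 Hz

Frequencies that alias to 8 Hz are k·fs ± 8 Hz for integer k ≥ 0.
k=0: 8 Hz.
k=1: 32 Hz, 48 Hz.
k=2: 72 Hz, 88 Hz.
k=3: 112 Hz, 128 Hz.
Within [24 Hz, 72 Hz]: 32 Hz, 48 Hz, 72 Hz.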